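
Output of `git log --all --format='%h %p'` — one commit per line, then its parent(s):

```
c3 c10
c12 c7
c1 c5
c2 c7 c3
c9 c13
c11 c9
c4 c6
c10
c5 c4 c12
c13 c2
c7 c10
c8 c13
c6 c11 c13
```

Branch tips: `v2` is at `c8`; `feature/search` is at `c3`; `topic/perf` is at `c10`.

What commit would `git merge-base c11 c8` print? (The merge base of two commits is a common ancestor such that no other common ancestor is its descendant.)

Ancestors of c11: {c10, c11, c13, c2, c3, c7, c9}.
Ancestors of c8: {c10, c13, c2, c3, c7, c8}.
Common ancestors: {c10, c13, c2, c3, c7}.
Among these, c13 is not an ancestor of any other common ancestor — it is the merge base.

c13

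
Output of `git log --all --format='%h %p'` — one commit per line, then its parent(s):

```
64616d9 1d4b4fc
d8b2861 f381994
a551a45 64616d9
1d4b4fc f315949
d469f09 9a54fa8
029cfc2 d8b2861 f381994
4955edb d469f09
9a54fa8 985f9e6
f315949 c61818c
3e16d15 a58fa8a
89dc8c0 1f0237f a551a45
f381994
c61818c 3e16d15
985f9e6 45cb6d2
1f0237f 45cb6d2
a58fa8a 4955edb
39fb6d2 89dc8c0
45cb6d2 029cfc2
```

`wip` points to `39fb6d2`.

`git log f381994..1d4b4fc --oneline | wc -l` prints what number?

12

Reachable from 1d4b4fc: {029cfc2, 1d4b4fc, 3e16d15, 45cb6d2, 4955edb, 985f9e6, 9a54fa8, a58fa8a, c61818c, d469f09, d8b2861, f315949, f381994}.
Reachable from f381994: {f381994}.
In 1d4b4fc's history but not f381994's: {029cfc2, 1d4b4fc, 3e16d15, 45cb6d2, 4955edb, 985f9e6, 9a54fa8, a58fa8a, c61818c, d469f09, d8b2861, f315949} — 12 commits.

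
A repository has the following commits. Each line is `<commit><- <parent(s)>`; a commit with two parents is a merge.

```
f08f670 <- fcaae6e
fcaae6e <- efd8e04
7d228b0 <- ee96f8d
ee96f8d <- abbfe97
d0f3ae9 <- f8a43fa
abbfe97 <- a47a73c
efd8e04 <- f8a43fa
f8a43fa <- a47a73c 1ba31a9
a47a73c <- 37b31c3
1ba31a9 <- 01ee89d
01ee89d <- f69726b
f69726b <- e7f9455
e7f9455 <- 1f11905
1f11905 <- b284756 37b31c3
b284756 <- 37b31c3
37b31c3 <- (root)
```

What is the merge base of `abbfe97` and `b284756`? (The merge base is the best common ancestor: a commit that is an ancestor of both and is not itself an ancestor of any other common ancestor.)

Ancestors of abbfe97: {37b31c3, a47a73c, abbfe97}.
Ancestors of b284756: {37b31c3, b284756}.
Common ancestors: {37b31c3}.
The only common ancestor is 37b31c3, so it is the merge base.

37b31c3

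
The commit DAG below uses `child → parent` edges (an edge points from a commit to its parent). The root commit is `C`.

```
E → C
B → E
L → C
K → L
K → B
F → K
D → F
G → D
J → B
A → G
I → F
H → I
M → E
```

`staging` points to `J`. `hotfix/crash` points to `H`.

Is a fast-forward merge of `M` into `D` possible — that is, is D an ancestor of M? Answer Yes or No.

No

A fast-forward from D to M is possible iff D is an ancestor of M.
Ancestors of M: {C, E, M}.
D is not among them, so fast-forward is not possible.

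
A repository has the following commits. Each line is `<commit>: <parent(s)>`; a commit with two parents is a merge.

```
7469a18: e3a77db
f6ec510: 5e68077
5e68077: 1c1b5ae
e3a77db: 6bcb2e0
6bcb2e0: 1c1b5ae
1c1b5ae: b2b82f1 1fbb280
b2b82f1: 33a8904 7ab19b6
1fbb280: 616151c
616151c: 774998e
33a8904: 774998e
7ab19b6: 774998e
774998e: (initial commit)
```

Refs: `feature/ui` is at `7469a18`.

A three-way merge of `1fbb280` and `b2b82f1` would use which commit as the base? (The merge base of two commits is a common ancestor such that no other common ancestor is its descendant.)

774998e

Ancestors of 1fbb280: {1fbb280, 616151c, 774998e}.
Ancestors of b2b82f1: {33a8904, 774998e, 7ab19b6, b2b82f1}.
Common ancestors: {774998e}.
The only common ancestor is 774998e, so it is the merge base.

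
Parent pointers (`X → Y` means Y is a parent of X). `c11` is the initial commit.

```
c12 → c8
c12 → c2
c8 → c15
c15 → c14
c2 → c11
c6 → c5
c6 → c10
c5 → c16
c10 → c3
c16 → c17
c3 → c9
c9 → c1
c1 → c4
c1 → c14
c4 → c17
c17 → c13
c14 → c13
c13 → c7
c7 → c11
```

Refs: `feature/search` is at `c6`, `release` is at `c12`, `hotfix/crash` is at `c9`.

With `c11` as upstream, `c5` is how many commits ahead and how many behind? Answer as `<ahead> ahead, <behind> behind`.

Reachable from c5: {c11, c13, c16, c17, c5, c7}.
Reachable from c11: {c11}.
Only in c5's history (ahead): {c13, c16, c17, c5, c7} — 5.
Only in c11's history (behind): {} — 0.

5 ahead, 0 behind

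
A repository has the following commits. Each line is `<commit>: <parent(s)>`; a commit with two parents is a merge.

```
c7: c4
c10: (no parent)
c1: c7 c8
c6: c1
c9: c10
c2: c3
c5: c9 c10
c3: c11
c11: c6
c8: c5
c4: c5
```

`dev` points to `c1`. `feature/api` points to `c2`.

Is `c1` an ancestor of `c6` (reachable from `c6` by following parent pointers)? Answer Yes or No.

Yes

Ancestors of c6 (commits reachable by following parents): {c1, c10, c4, c5, c6, c7, c8, c9}.
c1 is in that set, so it is an ancestor of c6.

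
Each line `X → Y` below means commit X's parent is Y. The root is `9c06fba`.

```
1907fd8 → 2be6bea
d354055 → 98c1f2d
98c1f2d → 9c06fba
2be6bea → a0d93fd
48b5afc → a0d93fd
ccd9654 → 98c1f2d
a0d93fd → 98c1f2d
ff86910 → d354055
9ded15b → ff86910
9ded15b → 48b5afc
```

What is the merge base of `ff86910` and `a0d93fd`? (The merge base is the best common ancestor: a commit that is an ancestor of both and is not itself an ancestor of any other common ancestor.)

Ancestors of ff86910: {98c1f2d, 9c06fba, d354055, ff86910}.
Ancestors of a0d93fd: {98c1f2d, 9c06fba, a0d93fd}.
Common ancestors: {98c1f2d, 9c06fba}.
Among these, 98c1f2d is not an ancestor of any other common ancestor — it is the merge base.

98c1f2d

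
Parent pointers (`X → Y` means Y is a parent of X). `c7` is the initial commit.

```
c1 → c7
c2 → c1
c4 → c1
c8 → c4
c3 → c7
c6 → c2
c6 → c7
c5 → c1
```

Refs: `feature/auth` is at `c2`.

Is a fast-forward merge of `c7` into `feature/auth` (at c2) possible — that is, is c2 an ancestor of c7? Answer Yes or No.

No

A fast-forward from c2 to c7 is possible iff c2 is an ancestor of c7.
Ancestors of c7: {c7}.
c2 is not among them, so fast-forward is not possible.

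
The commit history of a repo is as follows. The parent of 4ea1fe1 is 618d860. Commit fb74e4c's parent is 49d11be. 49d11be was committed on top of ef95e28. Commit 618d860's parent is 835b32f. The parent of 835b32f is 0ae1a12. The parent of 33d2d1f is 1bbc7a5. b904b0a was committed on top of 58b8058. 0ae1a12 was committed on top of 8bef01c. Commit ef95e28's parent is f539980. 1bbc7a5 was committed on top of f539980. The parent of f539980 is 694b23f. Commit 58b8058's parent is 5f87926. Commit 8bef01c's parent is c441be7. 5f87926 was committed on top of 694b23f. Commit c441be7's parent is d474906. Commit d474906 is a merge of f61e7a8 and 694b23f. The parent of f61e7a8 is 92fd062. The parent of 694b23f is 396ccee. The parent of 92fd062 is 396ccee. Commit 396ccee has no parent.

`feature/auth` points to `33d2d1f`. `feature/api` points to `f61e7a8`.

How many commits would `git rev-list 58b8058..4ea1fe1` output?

9

Reachable from 4ea1fe1: {0ae1a12, 396ccee, 4ea1fe1, 618d860, 694b23f, 835b32f, 8bef01c, 92fd062, c441be7, d474906, f61e7a8}.
Reachable from 58b8058: {396ccee, 58b8058, 5f87926, 694b23f}.
In 4ea1fe1's history but not 58b8058's: {0ae1a12, 4ea1fe1, 618d860, 835b32f, 8bef01c, 92fd062, c441be7, d474906, f61e7a8} — 9 commits.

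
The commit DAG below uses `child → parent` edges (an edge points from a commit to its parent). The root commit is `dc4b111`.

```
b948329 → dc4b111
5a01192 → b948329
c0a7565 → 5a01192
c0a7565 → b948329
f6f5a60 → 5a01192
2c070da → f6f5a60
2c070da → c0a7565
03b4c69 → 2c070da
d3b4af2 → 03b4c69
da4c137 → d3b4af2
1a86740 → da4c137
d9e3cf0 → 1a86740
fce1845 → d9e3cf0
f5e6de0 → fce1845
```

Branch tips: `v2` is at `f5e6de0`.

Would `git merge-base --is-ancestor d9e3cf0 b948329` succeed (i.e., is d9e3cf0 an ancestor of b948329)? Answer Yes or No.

Ancestors of b948329: {b948329, dc4b111}.
d9e3cf0 is not in that set, so it is not an ancestor of b948329.

No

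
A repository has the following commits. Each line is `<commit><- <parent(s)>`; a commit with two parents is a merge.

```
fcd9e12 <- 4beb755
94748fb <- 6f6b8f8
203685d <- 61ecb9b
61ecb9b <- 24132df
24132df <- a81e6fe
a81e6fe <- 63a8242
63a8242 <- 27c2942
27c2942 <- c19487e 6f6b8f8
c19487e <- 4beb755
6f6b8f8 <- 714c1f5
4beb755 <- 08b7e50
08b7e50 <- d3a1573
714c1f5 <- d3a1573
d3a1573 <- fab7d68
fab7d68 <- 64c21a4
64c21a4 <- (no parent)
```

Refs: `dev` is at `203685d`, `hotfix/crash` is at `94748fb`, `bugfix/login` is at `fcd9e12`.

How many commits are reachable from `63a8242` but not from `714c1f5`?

Reachable from 63a8242: {08b7e50, 27c2942, 4beb755, 63a8242, 64c21a4, 6f6b8f8, 714c1f5, c19487e, d3a1573, fab7d68}.
Reachable from 714c1f5: {64c21a4, 714c1f5, d3a1573, fab7d68}.
In 63a8242's history but not 714c1f5's: {08b7e50, 27c2942, 4beb755, 63a8242, 6f6b8f8, c19487e} — 6 commits.

6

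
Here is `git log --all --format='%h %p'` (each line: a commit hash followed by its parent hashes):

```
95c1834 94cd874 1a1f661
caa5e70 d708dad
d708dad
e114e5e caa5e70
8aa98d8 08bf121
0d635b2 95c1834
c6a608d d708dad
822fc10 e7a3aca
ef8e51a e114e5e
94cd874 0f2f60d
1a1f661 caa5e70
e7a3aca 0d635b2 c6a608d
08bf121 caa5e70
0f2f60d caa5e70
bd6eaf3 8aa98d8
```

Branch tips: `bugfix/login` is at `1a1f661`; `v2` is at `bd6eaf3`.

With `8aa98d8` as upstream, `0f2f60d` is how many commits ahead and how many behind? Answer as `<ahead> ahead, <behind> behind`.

Reachable from 0f2f60d: {0f2f60d, caa5e70, d708dad}.
Reachable from 8aa98d8: {08bf121, 8aa98d8, caa5e70, d708dad}.
Only in 0f2f60d's history (ahead): {0f2f60d} — 1.
Only in 8aa98d8's history (behind): {08bf121, 8aa98d8} — 2.

1 ahead, 2 behind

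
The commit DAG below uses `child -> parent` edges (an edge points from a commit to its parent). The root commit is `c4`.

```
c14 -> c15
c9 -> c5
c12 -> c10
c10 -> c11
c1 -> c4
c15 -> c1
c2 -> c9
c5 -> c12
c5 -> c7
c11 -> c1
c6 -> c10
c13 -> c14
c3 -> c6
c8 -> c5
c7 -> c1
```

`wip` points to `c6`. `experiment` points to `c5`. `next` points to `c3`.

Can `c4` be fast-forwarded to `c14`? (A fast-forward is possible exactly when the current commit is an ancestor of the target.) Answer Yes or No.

Yes

A fast-forward from c4 to c14 is possible iff c4 is an ancestor of c14.
Ancestors of c14: {c1, c14, c15, c4}.
c4 is among them, so fast-forward is possible.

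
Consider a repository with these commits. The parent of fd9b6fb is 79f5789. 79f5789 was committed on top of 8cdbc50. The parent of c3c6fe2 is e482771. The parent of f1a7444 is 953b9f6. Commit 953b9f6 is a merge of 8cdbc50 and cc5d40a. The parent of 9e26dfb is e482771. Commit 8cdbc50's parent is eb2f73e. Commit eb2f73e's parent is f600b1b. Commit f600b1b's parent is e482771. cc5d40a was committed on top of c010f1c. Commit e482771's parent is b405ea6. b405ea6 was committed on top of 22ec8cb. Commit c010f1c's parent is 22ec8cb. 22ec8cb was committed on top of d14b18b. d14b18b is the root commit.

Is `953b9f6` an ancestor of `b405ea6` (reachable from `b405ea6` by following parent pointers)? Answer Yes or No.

Ancestors of b405ea6: {22ec8cb, b405ea6, d14b18b}.
953b9f6 is not in that set, so it is not an ancestor of b405ea6.

No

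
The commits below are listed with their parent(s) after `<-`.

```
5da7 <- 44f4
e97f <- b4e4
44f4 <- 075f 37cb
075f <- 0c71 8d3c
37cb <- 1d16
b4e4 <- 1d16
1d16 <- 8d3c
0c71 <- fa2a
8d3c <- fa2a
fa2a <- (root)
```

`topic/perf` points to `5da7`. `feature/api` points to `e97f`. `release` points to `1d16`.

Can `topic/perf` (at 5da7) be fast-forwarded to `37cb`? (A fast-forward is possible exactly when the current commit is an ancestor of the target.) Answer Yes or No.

A fast-forward from 5da7 to 37cb is possible iff 5da7 is an ancestor of 37cb.
Ancestors of 37cb: {1d16, 37cb, 8d3c, fa2a}.
5da7 is not among them, so fast-forward is not possible.

No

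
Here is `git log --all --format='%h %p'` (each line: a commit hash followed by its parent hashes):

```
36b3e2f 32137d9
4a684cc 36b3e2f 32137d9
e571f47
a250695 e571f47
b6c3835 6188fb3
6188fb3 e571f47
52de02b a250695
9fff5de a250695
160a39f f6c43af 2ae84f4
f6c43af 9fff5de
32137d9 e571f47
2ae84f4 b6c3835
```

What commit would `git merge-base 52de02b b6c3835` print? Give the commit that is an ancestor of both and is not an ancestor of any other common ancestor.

e571f47

Ancestors of 52de02b: {52de02b, a250695, e571f47}.
Ancestors of b6c3835: {6188fb3, b6c3835, e571f47}.
Common ancestors: {e571f47}.
The only common ancestor is e571f47, so it is the merge base.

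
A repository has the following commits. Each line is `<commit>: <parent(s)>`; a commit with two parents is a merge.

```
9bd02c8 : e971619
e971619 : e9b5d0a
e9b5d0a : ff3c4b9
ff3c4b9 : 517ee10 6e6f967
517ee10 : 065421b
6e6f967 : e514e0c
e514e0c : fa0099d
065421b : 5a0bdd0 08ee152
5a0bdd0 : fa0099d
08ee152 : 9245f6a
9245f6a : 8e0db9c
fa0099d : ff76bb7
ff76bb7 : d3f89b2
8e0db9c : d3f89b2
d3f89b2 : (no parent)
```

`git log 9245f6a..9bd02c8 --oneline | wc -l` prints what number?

12

Reachable from 9bd02c8: {065421b, 08ee152, 517ee10, 5a0bdd0, 6e6f967, 8e0db9c, 9245f6a, 9bd02c8, d3f89b2, e514e0c, e971619, e9b5d0a, fa0099d, ff3c4b9, ff76bb7}.
Reachable from 9245f6a: {8e0db9c, 9245f6a, d3f89b2}.
In 9bd02c8's history but not 9245f6a's: {065421b, 08ee152, 517ee10, 5a0bdd0, 6e6f967, 9bd02c8, e514e0c, e971619, e9b5d0a, fa0099d, ff3c4b9, ff76bb7} — 12 commits.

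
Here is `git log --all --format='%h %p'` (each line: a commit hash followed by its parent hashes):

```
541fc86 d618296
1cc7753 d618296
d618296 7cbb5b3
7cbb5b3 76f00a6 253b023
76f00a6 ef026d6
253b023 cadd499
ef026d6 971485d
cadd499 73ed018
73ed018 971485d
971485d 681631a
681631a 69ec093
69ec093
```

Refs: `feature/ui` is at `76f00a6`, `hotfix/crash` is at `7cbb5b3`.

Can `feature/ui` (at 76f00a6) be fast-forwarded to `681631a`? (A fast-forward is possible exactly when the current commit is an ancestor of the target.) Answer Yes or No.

A fast-forward from 76f00a6 to 681631a is possible iff 76f00a6 is an ancestor of 681631a.
Ancestors of 681631a: {681631a, 69ec093}.
76f00a6 is not among them, so fast-forward is not possible.

No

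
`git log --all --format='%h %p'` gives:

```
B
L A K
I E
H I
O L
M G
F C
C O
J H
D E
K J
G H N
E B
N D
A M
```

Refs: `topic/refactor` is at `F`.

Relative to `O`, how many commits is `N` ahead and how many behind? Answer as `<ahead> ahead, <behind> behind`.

Reachable from N: {B, D, E, N}.
Reachable from O: {A, B, D, E, G, H, I, J, K, L, M, N, O}.
Only in N's history (ahead): {} — 0.
Only in O's history (behind): {A, G, H, I, J, K, L, M, O} — 9.

0 ahead, 9 behind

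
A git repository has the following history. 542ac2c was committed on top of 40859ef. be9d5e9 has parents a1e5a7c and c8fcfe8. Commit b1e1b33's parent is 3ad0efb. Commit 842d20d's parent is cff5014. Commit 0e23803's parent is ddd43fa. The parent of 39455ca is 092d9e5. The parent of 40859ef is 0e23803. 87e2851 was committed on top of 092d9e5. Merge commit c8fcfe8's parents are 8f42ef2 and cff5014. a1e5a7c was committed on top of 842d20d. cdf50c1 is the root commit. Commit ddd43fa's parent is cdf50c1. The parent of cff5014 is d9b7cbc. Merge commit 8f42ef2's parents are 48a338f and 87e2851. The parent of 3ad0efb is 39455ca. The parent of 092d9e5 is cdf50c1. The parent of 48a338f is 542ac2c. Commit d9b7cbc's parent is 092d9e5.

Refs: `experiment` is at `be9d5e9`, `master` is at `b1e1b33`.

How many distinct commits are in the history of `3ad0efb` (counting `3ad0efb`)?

Walking parent pointers from 3ad0efb: reachable set = {092d9e5, 39455ca, 3ad0efb, cdf50c1}.
That is 4 commits.

4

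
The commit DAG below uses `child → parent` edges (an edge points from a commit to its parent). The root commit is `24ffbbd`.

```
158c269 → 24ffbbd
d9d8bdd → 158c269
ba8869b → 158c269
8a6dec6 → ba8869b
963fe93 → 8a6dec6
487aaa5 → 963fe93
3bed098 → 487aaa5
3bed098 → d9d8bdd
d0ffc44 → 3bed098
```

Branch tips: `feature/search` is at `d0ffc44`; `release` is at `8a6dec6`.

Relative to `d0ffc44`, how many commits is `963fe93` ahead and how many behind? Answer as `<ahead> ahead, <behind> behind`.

0 ahead, 4 behind

Reachable from 963fe93: {158c269, 24ffbbd, 8a6dec6, 963fe93, ba8869b}.
Reachable from d0ffc44: {158c269, 24ffbbd, 3bed098, 487aaa5, 8a6dec6, 963fe93, ba8869b, d0ffc44, d9d8bdd}.
Only in 963fe93's history (ahead): {} — 0.
Only in d0ffc44's history (behind): {3bed098, 487aaa5, d0ffc44, d9d8bdd} — 4.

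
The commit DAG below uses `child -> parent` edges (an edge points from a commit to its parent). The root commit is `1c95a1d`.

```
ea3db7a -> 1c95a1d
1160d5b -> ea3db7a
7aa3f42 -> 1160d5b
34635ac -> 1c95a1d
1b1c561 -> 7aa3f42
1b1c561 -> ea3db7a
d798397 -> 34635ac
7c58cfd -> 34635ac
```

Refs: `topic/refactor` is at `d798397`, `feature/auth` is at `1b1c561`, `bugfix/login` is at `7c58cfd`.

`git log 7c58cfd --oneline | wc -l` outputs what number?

Walking parent pointers from 7c58cfd: reachable set = {1c95a1d, 34635ac, 7c58cfd}.
That is 3 commits.

3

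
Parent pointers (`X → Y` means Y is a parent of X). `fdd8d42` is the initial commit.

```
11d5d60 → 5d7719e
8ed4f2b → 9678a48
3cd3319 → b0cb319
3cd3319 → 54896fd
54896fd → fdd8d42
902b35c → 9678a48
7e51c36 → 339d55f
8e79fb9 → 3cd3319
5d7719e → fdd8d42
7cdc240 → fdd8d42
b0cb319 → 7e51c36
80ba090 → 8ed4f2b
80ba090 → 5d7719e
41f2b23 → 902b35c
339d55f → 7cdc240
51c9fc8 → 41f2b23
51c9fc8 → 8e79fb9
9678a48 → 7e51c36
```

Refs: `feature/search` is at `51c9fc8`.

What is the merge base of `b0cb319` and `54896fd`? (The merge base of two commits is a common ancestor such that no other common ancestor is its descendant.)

fdd8d42

Ancestors of b0cb319: {339d55f, 7cdc240, 7e51c36, b0cb319, fdd8d42}.
Ancestors of 54896fd: {54896fd, fdd8d42}.
Common ancestors: {fdd8d42}.
The only common ancestor is fdd8d42, so it is the merge base.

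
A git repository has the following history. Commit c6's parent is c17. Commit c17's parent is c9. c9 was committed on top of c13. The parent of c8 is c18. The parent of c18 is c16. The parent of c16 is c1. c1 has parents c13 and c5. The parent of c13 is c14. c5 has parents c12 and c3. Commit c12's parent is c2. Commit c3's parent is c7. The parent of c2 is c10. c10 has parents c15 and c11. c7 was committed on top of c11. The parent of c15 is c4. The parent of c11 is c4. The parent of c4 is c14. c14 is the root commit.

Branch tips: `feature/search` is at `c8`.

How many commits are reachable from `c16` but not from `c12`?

Reachable from c16: {c1, c10, c11, c12, c13, c14, c15, c16, c2, c3, c4, c5, c7}.
Reachable from c12: {c10, c11, c12, c14, c15, c2, c4}.
In c16's history but not c12's: {c1, c13, c16, c3, c5, c7} — 6 commits.

6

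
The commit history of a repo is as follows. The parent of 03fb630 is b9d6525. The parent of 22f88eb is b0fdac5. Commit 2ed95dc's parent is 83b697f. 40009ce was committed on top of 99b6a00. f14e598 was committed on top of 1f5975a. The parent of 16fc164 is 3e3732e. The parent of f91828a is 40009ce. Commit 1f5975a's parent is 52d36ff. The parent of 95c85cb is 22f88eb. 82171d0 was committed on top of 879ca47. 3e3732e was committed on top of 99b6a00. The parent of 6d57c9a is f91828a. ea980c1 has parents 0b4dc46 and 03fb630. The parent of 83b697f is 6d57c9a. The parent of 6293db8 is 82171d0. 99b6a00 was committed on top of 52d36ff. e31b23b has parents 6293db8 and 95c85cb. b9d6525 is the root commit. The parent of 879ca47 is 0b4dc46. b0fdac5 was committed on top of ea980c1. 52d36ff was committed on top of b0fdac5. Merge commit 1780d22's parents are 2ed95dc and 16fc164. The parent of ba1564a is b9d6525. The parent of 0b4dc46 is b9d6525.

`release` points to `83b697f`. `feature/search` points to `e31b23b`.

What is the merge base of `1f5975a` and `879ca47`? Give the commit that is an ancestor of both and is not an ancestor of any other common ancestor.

0b4dc46

Ancestors of 1f5975a: {03fb630, 0b4dc46, 1f5975a, 52d36ff, b0fdac5, b9d6525, ea980c1}.
Ancestors of 879ca47: {0b4dc46, 879ca47, b9d6525}.
Common ancestors: {0b4dc46, b9d6525}.
Among these, 0b4dc46 is not an ancestor of any other common ancestor — it is the merge base.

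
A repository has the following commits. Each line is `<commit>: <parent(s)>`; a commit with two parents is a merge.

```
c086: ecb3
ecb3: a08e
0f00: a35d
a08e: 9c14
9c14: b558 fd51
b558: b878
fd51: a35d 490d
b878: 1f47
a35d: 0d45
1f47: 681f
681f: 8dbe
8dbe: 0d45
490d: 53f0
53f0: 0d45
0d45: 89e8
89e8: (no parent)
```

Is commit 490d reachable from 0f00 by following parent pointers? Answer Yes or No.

No

Ancestors of 0f00: {0d45, 0f00, 89e8, a35d}.
490d is not in that set, so it is not an ancestor of 0f00.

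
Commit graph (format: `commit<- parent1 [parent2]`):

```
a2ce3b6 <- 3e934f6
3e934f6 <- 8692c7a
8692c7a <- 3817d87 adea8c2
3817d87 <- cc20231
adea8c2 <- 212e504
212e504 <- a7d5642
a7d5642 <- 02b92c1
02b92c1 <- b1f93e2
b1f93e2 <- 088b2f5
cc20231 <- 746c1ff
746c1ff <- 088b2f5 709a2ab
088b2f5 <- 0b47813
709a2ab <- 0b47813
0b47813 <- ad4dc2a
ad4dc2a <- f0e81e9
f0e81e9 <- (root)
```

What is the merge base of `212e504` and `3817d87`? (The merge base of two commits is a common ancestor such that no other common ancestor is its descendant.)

088b2f5

Ancestors of 212e504: {02b92c1, 088b2f5, 0b47813, 212e504, a7d5642, ad4dc2a, b1f93e2, f0e81e9}.
Ancestors of 3817d87: {088b2f5, 0b47813, 3817d87, 709a2ab, 746c1ff, ad4dc2a, cc20231, f0e81e9}.
Common ancestors: {088b2f5, 0b47813, ad4dc2a, f0e81e9}.
Among these, 088b2f5 is not an ancestor of any other common ancestor — it is the merge base.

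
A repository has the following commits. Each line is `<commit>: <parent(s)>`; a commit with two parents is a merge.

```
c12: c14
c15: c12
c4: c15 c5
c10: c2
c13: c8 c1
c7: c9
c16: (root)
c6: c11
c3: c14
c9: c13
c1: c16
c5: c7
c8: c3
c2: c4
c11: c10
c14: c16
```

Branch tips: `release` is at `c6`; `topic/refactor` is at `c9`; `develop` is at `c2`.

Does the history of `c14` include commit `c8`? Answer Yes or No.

Ancestors of c14: {c14, c16}.
c8 is not in that set, so it is not an ancestor of c14.

No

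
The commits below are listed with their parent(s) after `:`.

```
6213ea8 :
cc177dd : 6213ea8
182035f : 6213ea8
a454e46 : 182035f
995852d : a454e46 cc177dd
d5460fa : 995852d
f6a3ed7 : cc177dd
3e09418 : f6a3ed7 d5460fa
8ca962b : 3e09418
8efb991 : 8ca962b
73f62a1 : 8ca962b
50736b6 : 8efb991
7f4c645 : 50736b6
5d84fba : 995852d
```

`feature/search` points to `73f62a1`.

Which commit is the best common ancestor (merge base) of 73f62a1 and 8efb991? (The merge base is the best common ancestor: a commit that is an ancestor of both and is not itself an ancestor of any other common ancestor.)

Ancestors of 73f62a1: {182035f, 3e09418, 6213ea8, 73f62a1, 8ca962b, 995852d, a454e46, cc177dd, d5460fa, f6a3ed7}.
Ancestors of 8efb991: {182035f, 3e09418, 6213ea8, 8ca962b, 8efb991, 995852d, a454e46, cc177dd, d5460fa, f6a3ed7}.
Common ancestors: {182035f, 3e09418, 6213ea8, 8ca962b, 995852d, a454e46, cc177dd, d5460fa, f6a3ed7}.
Among these, 8ca962b is not an ancestor of any other common ancestor — it is the merge base.

8ca962b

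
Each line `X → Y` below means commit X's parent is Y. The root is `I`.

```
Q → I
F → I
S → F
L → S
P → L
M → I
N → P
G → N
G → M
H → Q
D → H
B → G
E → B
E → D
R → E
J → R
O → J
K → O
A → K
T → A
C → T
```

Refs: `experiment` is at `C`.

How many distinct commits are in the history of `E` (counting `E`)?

13

Walking parent pointers from E: reachable set = {B, D, E, F, G, H, I, L, M, N, P, Q, S}.
That is 13 commits.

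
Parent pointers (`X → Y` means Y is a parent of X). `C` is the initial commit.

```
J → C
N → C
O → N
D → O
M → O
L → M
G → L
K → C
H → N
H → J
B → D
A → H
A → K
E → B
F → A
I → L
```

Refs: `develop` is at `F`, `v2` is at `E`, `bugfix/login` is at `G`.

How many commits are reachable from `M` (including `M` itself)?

4

Walking parent pointers from M: reachable set = {C, M, N, O}.
That is 4 commits.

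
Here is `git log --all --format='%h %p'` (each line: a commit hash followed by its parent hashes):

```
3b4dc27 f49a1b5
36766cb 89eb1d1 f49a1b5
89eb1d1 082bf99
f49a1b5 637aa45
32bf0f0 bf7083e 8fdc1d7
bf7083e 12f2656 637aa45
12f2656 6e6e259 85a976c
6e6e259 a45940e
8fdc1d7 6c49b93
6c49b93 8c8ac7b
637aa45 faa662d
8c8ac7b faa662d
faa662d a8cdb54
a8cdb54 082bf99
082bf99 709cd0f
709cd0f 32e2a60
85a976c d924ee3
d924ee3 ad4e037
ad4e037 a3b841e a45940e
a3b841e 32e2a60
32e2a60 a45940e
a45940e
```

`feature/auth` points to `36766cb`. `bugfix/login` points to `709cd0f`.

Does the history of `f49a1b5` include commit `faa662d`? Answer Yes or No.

Ancestors of f49a1b5 (commits reachable by following parents): {082bf99, 32e2a60, 637aa45, 709cd0f, a45940e, a8cdb54, f49a1b5, faa662d}.
faa662d is in that set, so it is an ancestor of f49a1b5.

Yes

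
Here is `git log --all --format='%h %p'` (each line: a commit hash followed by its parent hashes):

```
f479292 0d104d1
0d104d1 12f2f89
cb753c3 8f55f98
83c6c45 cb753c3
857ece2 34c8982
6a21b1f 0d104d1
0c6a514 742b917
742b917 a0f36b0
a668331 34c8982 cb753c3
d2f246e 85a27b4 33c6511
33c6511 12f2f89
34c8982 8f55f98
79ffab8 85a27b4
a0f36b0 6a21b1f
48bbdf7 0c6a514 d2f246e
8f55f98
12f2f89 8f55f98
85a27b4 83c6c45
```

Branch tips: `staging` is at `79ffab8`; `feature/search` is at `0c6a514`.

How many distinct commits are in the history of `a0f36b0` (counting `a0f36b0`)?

5

Walking parent pointers from a0f36b0: reachable set = {0d104d1, 12f2f89, 6a21b1f, 8f55f98, a0f36b0}.
That is 5 commits.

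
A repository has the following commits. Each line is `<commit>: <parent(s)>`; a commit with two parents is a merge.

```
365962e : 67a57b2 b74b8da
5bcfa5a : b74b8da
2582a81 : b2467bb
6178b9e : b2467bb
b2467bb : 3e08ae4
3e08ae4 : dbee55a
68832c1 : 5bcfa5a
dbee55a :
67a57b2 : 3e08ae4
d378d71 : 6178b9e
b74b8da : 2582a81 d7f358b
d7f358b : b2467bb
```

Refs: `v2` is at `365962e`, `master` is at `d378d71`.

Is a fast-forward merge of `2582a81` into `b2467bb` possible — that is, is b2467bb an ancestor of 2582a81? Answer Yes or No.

Yes

A fast-forward from b2467bb to 2582a81 is possible iff b2467bb is an ancestor of 2582a81.
Ancestors of 2582a81: {2582a81, 3e08ae4, b2467bb, dbee55a}.
b2467bb is among them, so fast-forward is possible.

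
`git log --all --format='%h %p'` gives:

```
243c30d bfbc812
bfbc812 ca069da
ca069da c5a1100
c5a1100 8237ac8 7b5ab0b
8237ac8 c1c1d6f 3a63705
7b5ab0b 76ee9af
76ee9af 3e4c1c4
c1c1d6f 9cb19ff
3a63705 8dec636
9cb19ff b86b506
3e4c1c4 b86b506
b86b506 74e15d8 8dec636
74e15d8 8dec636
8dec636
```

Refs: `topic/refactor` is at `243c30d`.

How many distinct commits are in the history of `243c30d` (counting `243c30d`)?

14

Walking parent pointers from 243c30d: reachable set = {243c30d, 3a63705, 3e4c1c4, 74e15d8, 76ee9af, 7b5ab0b, 8237ac8, 8dec636, 9cb19ff, b86b506, bfbc812, c1c1d6f, c5a1100, ca069da}.
That is 14 commits.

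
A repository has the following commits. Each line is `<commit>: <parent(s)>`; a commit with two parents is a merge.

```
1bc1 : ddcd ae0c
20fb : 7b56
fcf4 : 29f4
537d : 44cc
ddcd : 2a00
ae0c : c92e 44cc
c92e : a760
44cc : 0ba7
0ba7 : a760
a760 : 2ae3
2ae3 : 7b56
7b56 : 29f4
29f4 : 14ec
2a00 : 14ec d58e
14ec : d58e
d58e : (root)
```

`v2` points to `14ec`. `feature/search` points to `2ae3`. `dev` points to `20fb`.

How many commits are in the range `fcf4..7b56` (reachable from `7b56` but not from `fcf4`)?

1

Reachable from 7b56: {14ec, 29f4, 7b56, d58e}.
Reachable from fcf4: {14ec, 29f4, d58e, fcf4}.
In 7b56's history but not fcf4's: {7b56} — 1 commit.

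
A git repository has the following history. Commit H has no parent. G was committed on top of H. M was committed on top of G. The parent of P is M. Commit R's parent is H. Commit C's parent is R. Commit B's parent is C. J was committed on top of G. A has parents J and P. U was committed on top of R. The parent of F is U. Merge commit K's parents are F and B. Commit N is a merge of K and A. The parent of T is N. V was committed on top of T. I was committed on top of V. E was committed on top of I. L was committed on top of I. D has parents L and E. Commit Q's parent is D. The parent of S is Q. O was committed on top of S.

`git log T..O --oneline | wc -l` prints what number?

Reachable from O: {A, B, C, D, E, F, G, H, I, J, K, L, M, N, O, P, Q, R, S, T, U, V}.
Reachable from T: {A, B, C, F, G, H, J, K, M, N, P, R, T, U}.
In O's history but not T's: {D, E, I, L, O, Q, S, V} — 8 commits.

8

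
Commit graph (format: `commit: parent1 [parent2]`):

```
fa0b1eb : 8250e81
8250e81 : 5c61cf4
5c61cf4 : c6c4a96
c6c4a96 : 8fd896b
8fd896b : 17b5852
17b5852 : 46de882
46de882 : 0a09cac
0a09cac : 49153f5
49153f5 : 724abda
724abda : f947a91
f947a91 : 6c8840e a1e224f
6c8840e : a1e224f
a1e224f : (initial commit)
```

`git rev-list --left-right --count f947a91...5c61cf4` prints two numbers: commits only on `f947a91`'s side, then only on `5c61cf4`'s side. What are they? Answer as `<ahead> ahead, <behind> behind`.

Reachable from f947a91: {6c8840e, a1e224f, f947a91}.
Reachable from 5c61cf4: {0a09cac, 17b5852, 46de882, 49153f5, 5c61cf4, 6c8840e, 724abda, 8fd896b, a1e224f, c6c4a96, f947a91}.
Only in f947a91's history (ahead): {} — 0.
Only in 5c61cf4's history (behind): {0a09cac, 17b5852, 46de882, 49153f5, 5c61cf4, 724abda, 8fd896b, c6c4a96} — 8.

0 ahead, 8 behind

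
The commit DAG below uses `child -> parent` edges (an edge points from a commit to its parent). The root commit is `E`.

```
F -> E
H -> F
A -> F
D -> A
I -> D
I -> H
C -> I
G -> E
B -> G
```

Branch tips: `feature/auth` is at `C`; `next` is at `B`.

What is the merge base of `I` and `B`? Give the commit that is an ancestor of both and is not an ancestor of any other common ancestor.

E

Ancestors of I: {A, D, E, F, H, I}.
Ancestors of B: {B, E, G}.
Common ancestors: {E}.
The only common ancestor is E, so it is the merge base.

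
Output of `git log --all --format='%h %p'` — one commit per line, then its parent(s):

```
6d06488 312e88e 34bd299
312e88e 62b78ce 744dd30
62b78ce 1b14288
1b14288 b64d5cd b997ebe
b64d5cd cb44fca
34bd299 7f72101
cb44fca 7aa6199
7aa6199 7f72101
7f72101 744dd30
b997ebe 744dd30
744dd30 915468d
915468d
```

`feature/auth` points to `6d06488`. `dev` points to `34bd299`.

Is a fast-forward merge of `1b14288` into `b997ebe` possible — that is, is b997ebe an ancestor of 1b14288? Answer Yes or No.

Yes

A fast-forward from b997ebe to 1b14288 is possible iff b997ebe is an ancestor of 1b14288.
Ancestors of 1b14288: {1b14288, 744dd30, 7aa6199, 7f72101, 915468d, b64d5cd, b997ebe, cb44fca}.
b997ebe is among them, so fast-forward is possible.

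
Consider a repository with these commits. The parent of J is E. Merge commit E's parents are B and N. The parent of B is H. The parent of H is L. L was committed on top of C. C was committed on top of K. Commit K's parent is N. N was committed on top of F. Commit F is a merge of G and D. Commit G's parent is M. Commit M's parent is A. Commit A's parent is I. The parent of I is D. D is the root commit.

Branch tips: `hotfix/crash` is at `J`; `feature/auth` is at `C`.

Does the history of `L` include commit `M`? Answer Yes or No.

Yes

Ancestors of L (commits reachable by following parents): {A, C, D, F, G, I, K, L, M, N}.
M is in that set, so it is an ancestor of L.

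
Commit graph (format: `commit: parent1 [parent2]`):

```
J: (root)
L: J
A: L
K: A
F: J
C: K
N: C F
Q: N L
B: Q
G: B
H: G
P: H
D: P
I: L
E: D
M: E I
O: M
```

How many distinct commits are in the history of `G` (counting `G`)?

10

Walking parent pointers from G: reachable set = {A, B, C, F, G, J, K, L, N, Q}.
That is 10 commits.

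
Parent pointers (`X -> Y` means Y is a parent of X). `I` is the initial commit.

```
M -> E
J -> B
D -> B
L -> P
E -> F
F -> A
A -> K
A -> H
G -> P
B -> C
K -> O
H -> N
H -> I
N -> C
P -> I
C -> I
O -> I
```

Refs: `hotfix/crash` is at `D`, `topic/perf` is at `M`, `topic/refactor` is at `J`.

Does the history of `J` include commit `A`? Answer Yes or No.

Ancestors of J: {B, C, I, J}.
A is not in that set, so it is not an ancestor of J.

No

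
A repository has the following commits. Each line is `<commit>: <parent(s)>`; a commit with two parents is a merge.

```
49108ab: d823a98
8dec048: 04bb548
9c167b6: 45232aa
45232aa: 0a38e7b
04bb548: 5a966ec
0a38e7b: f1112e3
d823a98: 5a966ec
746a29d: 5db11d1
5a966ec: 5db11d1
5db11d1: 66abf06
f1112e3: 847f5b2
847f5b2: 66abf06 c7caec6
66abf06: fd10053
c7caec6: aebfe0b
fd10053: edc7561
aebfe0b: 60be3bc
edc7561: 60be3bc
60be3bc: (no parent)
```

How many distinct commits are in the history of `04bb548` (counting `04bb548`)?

7

Walking parent pointers from 04bb548: reachable set = {04bb548, 5a966ec, 5db11d1, 60be3bc, 66abf06, edc7561, fd10053}.
That is 7 commits.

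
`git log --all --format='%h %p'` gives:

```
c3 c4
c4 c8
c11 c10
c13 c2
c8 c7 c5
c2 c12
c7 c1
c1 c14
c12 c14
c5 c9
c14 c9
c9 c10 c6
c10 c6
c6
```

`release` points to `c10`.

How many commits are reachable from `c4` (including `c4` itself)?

9

Walking parent pointers from c4: reachable set = {c1, c10, c14, c4, c5, c6, c7, c8, c9}.
That is 9 commits.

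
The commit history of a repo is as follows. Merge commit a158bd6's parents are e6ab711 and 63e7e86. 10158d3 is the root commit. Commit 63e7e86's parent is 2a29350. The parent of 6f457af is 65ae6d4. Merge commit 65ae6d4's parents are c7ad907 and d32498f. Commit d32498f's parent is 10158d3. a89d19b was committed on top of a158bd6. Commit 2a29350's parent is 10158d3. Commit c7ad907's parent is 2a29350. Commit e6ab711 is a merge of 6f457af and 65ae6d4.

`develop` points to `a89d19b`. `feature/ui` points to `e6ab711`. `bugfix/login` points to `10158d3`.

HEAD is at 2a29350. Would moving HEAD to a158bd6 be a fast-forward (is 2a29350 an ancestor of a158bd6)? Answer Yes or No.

A fast-forward from 2a29350 to a158bd6 is possible iff 2a29350 is an ancestor of a158bd6.
Ancestors of a158bd6: {10158d3, 2a29350, 63e7e86, 65ae6d4, 6f457af, a158bd6, c7ad907, d32498f, e6ab711}.
2a29350 is among them, so fast-forward is possible.

Yes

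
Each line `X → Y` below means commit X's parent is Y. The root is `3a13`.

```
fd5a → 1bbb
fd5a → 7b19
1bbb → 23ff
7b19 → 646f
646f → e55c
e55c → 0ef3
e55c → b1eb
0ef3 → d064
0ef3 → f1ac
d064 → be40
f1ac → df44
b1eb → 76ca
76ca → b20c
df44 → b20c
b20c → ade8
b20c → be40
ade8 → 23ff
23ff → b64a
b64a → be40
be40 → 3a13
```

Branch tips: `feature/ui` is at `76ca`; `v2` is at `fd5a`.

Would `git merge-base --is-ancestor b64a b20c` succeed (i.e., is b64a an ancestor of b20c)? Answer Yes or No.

Ancestors of b20c (commits reachable by following parents): {23ff, 3a13, ade8, b20c, b64a, be40}.
b64a is in that set, so it is an ancestor of b20c.

Yes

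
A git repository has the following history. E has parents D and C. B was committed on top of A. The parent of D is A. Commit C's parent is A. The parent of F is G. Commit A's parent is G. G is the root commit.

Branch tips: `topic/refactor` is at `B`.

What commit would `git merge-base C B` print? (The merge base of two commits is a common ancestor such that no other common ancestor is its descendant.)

Ancestors of C: {A, C, G}.
Ancestors of B: {A, B, G}.
Common ancestors: {A, G}.
Among these, A is not an ancestor of any other common ancestor — it is the merge base.

A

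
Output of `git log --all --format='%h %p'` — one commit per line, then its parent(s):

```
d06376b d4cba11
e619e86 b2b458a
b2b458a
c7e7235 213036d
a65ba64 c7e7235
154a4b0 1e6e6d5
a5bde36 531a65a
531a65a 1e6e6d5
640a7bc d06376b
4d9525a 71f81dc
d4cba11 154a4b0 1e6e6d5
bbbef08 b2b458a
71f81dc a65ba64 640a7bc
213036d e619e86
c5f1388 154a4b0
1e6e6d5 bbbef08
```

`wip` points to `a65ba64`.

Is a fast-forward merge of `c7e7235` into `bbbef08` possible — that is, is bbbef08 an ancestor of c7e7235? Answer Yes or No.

No

A fast-forward from bbbef08 to c7e7235 is possible iff bbbef08 is an ancestor of c7e7235.
Ancestors of c7e7235: {213036d, b2b458a, c7e7235, e619e86}.
bbbef08 is not among them, so fast-forward is not possible.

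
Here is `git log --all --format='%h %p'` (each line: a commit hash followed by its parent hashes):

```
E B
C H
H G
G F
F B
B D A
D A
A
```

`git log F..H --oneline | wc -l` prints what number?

Reachable from H: {A, B, D, F, G, H}.
Reachable from F: {A, B, D, F}.
In H's history but not F's: {G, H} — 2 commits.

2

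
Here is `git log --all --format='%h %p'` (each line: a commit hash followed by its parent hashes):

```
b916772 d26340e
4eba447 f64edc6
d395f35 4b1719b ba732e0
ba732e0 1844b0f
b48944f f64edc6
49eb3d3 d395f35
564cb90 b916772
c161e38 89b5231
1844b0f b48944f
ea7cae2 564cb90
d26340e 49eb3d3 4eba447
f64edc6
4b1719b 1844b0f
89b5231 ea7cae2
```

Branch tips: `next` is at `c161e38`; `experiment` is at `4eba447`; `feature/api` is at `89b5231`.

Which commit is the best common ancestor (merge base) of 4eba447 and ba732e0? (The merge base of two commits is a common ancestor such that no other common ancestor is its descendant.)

Ancestors of 4eba447: {4eba447, f64edc6}.
Ancestors of ba732e0: {1844b0f, b48944f, ba732e0, f64edc6}.
Common ancestors: {f64edc6}.
The only common ancestor is f64edc6, so it is the merge base.

f64edc6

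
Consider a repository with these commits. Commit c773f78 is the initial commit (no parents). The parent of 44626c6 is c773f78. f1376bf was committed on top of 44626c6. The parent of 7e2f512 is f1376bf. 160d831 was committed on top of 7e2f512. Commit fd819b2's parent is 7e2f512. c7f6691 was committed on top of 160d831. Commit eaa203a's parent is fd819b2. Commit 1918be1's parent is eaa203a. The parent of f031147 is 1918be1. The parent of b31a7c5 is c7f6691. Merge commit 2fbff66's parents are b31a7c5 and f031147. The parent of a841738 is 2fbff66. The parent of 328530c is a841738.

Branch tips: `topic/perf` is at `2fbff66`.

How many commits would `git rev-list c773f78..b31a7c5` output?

6

Reachable from b31a7c5: {160d831, 44626c6, 7e2f512, b31a7c5, c773f78, c7f6691, f1376bf}.
Reachable from c773f78: {c773f78}.
In b31a7c5's history but not c773f78's: {160d831, 44626c6, 7e2f512, b31a7c5, c7f6691, f1376bf} — 6 commits.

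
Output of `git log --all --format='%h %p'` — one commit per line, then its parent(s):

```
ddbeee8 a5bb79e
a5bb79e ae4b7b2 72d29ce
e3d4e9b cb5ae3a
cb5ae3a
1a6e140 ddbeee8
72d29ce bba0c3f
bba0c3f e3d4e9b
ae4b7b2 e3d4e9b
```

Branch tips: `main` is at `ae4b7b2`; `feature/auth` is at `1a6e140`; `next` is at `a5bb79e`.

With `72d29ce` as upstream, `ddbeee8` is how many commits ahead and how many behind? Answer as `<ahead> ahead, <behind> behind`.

Reachable from ddbeee8: {72d29ce, a5bb79e, ae4b7b2, bba0c3f, cb5ae3a, ddbeee8, e3d4e9b}.
Reachable from 72d29ce: {72d29ce, bba0c3f, cb5ae3a, e3d4e9b}.
Only in ddbeee8's history (ahead): {a5bb79e, ae4b7b2, ddbeee8} — 3.
Only in 72d29ce's history (behind): {} — 0.

3 ahead, 0 behind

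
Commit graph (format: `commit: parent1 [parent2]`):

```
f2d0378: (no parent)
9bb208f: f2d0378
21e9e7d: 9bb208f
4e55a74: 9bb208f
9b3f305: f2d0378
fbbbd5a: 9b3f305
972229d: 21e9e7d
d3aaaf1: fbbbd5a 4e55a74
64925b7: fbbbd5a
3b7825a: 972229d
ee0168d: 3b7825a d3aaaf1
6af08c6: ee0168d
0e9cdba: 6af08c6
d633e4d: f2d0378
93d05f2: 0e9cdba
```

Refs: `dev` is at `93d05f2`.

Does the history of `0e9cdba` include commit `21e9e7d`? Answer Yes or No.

Ancestors of 0e9cdba (commits reachable by following parents): {0e9cdba, 21e9e7d, 3b7825a, 4e55a74, 6af08c6, 972229d, 9b3f305, 9bb208f, d3aaaf1, ee0168d, f2d0378, fbbbd5a}.
21e9e7d is in that set, so it is an ancestor of 0e9cdba.

Yes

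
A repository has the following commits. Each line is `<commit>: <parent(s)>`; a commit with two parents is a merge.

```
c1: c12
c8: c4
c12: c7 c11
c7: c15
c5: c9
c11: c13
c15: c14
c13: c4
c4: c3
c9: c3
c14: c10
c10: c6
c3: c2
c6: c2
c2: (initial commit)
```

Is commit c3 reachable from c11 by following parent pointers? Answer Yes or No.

Yes

Ancestors of c11 (commits reachable by following parents): {c11, c13, c2, c3, c4}.
c3 is in that set, so it is an ancestor of c11.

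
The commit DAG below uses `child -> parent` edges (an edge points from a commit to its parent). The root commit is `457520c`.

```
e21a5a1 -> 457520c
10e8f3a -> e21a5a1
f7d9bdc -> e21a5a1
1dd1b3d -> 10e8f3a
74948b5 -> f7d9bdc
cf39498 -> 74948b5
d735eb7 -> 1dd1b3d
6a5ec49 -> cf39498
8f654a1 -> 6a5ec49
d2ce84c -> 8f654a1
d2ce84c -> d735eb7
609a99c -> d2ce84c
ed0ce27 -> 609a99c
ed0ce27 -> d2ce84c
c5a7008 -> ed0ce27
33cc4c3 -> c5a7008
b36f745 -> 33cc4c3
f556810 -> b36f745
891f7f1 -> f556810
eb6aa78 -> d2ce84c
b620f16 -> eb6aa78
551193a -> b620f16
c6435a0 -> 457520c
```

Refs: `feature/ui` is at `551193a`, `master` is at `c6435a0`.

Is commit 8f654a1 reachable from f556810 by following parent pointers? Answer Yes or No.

Ancestors of f556810 (commits reachable by following parents): {10e8f3a, 1dd1b3d, 33cc4c3, 457520c, 609a99c, 6a5ec49, 74948b5, 8f654a1, b36f745, c5a7008, cf39498, d2ce84c, d735eb7, e21a5a1, ed0ce27, f556810, f7d9bdc}.
8f654a1 is in that set, so it is an ancestor of f556810.

Yes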